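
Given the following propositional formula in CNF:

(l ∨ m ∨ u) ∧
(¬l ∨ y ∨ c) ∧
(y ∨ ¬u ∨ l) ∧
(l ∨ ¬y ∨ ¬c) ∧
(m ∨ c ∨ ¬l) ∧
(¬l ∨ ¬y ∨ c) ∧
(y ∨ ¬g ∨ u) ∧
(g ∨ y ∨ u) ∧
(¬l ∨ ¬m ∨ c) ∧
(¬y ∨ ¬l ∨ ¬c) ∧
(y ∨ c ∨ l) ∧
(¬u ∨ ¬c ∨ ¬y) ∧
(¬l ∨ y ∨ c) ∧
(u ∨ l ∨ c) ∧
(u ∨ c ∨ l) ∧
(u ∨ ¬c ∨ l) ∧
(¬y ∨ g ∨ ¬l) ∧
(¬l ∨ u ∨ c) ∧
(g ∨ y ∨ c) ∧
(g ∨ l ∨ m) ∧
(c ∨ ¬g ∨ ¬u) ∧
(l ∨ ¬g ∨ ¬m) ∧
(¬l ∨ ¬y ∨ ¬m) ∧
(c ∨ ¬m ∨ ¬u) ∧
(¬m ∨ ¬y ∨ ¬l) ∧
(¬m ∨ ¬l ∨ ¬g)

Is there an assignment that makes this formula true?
Yes

Yes, the formula is satisfiable.

One satisfying assignment is: u=True, y=False, g=False, c=True, m=False, l=True

Verification: With this assignment, all 26 clauses evaluate to true.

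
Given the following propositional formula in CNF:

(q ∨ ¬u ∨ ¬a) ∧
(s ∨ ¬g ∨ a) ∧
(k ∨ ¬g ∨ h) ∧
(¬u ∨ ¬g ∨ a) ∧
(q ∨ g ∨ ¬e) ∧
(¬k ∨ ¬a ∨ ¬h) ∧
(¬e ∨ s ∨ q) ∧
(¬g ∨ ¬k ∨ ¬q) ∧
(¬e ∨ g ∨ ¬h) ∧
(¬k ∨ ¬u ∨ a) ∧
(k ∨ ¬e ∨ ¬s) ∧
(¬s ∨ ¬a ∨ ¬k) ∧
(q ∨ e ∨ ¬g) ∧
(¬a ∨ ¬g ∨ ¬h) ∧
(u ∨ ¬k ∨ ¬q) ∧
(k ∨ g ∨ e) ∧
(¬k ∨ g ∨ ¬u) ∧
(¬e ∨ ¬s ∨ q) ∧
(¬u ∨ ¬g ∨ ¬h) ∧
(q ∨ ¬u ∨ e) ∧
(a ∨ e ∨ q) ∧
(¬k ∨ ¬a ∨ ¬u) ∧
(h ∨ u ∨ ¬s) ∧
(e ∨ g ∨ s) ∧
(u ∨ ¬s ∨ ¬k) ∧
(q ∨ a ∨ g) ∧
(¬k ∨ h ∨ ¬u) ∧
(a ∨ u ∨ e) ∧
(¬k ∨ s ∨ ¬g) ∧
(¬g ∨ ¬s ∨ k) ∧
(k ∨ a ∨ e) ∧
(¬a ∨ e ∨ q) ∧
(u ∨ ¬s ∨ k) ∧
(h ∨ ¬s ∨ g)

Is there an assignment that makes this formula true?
Yes

Yes, the formula is satisfiable.

One satisfying assignment is: s=False, a=False, g=False, u=False, k=False, h=False, q=True, e=True

Verification: With this assignment, all 34 clauses evaluate to true.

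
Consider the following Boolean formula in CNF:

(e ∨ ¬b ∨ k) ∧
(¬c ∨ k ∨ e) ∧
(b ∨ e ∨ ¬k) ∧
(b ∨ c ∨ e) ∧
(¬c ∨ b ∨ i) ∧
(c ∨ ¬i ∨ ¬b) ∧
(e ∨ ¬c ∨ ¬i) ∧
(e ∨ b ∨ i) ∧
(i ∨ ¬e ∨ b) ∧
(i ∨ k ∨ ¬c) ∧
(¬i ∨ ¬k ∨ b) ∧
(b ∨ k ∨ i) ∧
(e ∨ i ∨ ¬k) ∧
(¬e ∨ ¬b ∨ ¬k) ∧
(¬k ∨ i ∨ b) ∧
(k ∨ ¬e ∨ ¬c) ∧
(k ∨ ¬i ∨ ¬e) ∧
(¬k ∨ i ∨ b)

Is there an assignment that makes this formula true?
Yes

Yes, the formula is satisfiable.

One satisfying assignment is: b=True, c=False, i=False, e=True, k=False

Verification: With this assignment, all 18 clauses evaluate to true.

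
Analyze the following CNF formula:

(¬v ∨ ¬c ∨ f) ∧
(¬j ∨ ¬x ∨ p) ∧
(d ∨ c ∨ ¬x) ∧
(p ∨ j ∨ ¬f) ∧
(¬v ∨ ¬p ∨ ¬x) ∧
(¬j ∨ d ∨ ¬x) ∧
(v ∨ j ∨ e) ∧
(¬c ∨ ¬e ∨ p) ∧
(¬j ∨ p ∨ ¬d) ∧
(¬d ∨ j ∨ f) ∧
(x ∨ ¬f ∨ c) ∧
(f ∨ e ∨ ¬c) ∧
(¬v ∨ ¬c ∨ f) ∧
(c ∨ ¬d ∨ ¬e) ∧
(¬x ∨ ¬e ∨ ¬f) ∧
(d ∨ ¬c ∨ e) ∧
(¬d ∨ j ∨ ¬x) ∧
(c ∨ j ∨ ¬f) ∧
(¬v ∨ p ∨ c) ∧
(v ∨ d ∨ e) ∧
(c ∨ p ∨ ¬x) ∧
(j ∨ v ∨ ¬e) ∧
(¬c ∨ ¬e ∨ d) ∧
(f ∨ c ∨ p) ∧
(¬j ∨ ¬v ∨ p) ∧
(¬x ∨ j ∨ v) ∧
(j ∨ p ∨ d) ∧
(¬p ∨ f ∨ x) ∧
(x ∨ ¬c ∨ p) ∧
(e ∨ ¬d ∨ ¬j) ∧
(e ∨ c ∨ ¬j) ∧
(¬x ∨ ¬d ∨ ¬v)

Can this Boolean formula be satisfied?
Yes

Yes, the formula is satisfiable.

One satisfying assignment is: v=True, f=True, e=False, p=True, c=True, j=False, d=True, x=False

Verification: With this assignment, all 32 clauses evaluate to true.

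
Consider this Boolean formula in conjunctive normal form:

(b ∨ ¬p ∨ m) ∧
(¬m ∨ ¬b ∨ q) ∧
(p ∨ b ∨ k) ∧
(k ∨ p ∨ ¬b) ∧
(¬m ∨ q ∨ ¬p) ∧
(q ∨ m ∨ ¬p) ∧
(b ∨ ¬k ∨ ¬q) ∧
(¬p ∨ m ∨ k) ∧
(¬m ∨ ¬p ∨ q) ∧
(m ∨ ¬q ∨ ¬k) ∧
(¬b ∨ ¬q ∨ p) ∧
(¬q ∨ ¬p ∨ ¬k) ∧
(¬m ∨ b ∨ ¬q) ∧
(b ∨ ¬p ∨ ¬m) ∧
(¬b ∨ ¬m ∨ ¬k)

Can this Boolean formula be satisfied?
Yes

Yes, the formula is satisfiable.

One satisfying assignment is: b=False, m=False, q=False, k=True, p=False

Verification: With this assignment, all 15 clauses evaluate to true.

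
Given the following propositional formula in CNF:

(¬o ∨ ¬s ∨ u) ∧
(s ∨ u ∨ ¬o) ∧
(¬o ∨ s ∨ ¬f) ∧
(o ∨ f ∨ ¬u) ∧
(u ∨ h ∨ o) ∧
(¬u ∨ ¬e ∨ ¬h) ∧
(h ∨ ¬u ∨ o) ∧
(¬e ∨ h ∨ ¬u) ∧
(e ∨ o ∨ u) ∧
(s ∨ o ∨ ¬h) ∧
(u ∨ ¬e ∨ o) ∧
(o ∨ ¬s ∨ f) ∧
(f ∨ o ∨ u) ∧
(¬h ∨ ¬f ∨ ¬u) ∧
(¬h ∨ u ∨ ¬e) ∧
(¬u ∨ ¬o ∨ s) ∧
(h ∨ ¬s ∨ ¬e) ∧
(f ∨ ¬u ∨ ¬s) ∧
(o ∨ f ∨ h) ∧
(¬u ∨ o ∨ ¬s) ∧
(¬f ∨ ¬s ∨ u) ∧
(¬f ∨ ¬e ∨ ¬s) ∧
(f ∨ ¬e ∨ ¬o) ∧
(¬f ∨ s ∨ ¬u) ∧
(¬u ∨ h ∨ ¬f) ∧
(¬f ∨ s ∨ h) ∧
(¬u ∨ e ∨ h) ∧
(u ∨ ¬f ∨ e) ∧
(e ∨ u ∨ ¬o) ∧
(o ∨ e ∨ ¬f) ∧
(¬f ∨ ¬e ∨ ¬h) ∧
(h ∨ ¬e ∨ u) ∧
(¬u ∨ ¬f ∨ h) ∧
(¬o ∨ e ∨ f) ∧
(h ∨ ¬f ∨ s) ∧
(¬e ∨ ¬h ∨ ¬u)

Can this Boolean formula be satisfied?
No

No, the formula is not satisfiable.

No assignment of truth values to the variables can make all 36 clauses true simultaneously.

The formula is UNSAT (unsatisfiable).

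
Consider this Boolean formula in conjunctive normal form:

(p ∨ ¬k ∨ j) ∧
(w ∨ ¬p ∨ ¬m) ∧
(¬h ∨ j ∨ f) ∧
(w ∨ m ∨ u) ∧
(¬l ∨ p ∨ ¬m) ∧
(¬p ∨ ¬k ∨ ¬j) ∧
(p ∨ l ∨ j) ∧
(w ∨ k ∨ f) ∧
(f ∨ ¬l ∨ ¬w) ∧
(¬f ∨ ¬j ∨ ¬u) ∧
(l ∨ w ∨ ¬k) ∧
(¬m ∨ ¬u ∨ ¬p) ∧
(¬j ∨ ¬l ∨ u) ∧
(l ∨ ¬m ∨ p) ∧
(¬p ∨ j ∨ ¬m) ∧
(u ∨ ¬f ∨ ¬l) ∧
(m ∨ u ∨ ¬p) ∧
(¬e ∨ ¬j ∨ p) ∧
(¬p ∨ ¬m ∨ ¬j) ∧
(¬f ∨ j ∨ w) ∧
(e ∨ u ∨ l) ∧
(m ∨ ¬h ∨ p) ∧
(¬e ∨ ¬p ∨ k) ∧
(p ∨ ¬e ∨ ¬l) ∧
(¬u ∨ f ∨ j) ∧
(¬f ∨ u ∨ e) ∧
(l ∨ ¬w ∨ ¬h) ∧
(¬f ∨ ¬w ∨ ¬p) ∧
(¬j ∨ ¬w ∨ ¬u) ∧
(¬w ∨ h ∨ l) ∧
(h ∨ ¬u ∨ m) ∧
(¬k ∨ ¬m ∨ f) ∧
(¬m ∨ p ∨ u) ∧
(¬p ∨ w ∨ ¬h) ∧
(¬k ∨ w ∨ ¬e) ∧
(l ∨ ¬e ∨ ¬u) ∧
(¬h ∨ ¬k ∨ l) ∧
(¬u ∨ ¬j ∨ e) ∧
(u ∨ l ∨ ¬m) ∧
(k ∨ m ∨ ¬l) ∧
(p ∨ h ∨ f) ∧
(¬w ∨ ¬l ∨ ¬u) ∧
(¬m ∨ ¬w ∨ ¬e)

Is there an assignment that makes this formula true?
No

No, the formula is not satisfiable.

No assignment of truth values to the variables can make all 43 clauses true simultaneously.

The formula is UNSAT (unsatisfiable).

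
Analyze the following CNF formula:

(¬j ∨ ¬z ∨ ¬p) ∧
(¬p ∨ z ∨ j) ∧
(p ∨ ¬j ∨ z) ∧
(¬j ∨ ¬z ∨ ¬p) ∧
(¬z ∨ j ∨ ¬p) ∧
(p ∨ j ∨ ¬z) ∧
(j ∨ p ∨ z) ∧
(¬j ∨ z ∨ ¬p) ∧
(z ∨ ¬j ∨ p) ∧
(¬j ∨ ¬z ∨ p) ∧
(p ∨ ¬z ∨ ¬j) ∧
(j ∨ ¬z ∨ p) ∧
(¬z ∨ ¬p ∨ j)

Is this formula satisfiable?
No

No, the formula is not satisfiable.

No assignment of truth values to the variables can make all 13 clauses true simultaneously.

The formula is UNSAT (unsatisfiable).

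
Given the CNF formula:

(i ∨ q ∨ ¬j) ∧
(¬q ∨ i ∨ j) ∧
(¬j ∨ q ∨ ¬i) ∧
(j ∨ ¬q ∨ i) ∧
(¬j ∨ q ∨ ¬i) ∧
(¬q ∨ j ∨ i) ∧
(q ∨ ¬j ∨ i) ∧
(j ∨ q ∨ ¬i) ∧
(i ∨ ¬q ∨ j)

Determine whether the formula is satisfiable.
Yes

Yes, the formula is satisfiable.

One satisfying assignment is: i=False, j=False, q=False

Verification: With this assignment, all 9 clauses evaluate to true.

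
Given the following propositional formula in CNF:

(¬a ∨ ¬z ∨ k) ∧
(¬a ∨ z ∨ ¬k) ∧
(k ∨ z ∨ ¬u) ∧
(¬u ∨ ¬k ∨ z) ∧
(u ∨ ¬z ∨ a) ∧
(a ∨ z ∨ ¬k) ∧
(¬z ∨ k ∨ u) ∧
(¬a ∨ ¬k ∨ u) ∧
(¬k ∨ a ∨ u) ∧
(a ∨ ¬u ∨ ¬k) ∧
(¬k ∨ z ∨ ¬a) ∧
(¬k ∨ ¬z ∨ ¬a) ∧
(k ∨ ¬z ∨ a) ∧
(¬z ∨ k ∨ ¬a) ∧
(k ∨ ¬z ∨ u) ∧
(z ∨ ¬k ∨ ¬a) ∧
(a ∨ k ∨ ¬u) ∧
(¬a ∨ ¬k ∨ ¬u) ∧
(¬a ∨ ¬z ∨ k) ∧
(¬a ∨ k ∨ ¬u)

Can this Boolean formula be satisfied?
Yes

Yes, the formula is satisfiable.

One satisfying assignment is: a=False, k=False, z=False, u=False

Verification: With this assignment, all 20 clauses evaluate to true.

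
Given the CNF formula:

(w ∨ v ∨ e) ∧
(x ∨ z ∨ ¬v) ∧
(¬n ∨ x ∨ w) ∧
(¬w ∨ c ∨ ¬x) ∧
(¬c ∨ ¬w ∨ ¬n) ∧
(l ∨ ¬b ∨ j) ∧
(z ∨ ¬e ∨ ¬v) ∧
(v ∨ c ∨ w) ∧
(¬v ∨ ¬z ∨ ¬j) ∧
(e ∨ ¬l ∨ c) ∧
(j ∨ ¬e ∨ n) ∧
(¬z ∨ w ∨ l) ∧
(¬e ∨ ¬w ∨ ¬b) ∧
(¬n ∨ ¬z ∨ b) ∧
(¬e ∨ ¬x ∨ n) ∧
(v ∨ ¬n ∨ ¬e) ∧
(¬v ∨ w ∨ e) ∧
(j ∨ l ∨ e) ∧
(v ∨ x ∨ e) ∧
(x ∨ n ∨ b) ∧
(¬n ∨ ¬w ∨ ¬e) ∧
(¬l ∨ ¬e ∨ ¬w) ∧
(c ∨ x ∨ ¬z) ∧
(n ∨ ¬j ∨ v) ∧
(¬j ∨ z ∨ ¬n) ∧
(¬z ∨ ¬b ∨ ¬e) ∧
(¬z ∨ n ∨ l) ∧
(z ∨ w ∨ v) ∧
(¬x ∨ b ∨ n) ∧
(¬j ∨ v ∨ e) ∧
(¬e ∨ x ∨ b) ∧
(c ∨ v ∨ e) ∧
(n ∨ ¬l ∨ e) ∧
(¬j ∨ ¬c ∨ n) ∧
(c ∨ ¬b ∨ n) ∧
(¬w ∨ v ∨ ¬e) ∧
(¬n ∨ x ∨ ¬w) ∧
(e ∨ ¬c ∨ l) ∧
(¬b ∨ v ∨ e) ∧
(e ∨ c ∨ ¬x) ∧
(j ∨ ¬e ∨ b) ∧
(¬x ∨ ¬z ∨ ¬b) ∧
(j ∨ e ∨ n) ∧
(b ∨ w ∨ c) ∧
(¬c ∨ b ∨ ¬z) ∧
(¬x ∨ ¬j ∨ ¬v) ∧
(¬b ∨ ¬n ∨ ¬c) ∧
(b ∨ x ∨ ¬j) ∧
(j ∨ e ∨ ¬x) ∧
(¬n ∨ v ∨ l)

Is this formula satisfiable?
No

No, the formula is not satisfiable.

No assignment of truth values to the variables can make all 50 clauses true simultaneously.

The formula is UNSAT (unsatisfiable).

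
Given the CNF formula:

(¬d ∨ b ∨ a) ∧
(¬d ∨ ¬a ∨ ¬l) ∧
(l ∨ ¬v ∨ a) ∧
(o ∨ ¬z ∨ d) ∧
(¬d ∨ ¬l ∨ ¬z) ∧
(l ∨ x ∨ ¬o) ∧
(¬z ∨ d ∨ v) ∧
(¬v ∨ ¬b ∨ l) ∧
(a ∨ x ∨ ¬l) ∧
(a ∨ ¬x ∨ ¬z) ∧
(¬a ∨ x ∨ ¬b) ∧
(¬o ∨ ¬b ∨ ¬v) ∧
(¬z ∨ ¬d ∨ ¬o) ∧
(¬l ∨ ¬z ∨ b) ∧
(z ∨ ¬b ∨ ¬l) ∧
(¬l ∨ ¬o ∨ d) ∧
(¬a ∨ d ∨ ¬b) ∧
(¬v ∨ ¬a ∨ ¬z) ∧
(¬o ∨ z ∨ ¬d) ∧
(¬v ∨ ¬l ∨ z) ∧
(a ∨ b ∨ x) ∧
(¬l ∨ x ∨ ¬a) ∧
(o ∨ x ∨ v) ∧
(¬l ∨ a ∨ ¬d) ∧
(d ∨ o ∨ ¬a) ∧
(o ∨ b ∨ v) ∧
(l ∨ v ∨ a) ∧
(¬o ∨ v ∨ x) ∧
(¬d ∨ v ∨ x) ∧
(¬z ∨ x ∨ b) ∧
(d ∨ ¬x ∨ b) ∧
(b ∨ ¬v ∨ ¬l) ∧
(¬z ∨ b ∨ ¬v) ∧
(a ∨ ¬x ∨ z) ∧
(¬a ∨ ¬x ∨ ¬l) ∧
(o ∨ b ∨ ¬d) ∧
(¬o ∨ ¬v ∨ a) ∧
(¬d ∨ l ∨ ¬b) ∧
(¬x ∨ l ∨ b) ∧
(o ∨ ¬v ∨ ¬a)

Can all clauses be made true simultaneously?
No

No, the formula is not satisfiable.

No assignment of truth values to the variables can make all 40 clauses true simultaneously.

The formula is UNSAT (unsatisfiable).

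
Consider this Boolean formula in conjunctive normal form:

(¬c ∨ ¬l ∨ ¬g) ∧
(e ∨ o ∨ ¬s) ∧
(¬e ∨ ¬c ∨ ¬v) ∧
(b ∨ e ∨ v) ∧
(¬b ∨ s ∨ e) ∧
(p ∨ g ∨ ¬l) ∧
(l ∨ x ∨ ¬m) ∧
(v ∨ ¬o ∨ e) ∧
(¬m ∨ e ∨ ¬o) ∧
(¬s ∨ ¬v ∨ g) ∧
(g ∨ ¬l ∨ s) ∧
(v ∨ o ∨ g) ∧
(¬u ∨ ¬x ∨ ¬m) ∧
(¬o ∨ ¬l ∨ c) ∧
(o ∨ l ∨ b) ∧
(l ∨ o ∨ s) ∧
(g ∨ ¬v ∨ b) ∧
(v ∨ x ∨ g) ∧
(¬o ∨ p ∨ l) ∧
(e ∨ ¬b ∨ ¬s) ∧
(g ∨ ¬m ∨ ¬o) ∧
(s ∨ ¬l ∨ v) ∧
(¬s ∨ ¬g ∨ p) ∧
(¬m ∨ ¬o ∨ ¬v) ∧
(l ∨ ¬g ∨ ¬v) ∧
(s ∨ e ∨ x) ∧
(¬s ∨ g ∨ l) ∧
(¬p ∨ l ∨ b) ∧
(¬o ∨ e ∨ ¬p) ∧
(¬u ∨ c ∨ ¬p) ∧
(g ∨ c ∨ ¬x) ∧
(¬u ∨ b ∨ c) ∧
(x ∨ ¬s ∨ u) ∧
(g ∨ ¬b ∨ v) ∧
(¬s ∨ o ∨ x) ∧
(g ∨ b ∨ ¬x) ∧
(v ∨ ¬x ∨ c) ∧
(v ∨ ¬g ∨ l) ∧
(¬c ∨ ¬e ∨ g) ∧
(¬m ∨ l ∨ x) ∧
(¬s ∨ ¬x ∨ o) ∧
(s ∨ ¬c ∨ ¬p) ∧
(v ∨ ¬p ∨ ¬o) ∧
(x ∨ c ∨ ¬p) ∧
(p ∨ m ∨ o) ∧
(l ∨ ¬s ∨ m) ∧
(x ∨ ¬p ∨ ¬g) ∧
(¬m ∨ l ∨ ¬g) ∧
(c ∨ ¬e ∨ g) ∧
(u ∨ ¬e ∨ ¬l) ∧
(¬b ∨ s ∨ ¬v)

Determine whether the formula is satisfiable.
Yes

Yes, the formula is satisfiable.

One satisfying assignment is: v=True, g=True, o=False, p=False, x=True, u=False, l=True, e=False, c=False, b=False, s=False, m=True

Verification: With this assignment, all 51 clauses evaluate to true.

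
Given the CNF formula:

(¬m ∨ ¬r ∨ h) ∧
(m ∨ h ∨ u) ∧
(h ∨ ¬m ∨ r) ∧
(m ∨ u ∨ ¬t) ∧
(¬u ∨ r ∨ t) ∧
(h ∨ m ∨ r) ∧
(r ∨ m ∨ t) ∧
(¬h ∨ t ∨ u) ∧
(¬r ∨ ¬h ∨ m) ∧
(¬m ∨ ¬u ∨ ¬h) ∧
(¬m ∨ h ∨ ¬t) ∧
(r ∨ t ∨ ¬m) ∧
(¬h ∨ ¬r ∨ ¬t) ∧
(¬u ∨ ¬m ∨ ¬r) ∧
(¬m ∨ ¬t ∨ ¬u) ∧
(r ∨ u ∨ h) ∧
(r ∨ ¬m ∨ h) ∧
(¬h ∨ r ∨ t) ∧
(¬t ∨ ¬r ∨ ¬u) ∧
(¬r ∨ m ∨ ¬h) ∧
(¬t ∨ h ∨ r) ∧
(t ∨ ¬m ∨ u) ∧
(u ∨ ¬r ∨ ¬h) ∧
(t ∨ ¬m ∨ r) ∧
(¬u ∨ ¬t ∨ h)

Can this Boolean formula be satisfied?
Yes

Yes, the formula is satisfiable.

One satisfying assignment is: m=False, t=False, u=True, h=False, r=True

Verification: With this assignment, all 25 clauses evaluate to true.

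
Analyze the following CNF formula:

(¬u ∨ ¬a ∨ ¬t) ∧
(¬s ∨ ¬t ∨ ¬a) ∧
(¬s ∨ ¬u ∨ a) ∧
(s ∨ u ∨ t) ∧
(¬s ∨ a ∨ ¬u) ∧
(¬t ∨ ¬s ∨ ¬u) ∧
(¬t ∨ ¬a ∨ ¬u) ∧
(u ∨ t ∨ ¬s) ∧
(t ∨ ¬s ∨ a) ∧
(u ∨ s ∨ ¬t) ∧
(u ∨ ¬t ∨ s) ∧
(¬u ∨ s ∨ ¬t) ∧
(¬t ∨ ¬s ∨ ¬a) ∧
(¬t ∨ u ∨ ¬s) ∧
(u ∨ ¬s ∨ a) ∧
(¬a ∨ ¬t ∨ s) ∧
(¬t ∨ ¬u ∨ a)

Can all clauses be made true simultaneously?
Yes

Yes, the formula is satisfiable.

One satisfying assignment is: t=False, a=False, u=True, s=False

Verification: With this assignment, all 17 clauses evaluate to true.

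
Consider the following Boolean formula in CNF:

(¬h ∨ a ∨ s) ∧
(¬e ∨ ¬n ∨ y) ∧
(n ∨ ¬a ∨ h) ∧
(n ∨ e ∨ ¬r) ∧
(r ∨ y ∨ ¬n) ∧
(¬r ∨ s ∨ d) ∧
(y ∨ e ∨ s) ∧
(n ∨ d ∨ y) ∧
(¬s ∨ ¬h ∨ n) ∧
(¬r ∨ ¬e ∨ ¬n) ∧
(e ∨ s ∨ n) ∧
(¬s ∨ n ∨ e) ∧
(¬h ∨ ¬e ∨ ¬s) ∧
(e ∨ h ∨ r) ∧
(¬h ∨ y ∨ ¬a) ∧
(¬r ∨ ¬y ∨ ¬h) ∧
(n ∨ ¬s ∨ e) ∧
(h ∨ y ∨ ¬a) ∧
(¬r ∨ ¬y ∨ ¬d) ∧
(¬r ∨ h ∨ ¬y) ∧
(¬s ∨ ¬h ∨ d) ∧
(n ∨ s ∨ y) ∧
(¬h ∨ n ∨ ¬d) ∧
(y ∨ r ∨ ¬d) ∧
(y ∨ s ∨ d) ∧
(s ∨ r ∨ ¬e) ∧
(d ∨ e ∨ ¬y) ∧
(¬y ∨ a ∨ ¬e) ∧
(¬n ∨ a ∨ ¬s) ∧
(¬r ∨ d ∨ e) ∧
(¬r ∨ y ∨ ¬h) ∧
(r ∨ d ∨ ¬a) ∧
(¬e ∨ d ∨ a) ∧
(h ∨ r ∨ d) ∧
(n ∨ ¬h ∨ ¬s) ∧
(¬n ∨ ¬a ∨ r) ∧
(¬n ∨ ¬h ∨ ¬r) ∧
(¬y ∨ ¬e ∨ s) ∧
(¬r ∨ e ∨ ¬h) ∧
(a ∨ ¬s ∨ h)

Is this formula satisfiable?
No

No, the formula is not satisfiable.

No assignment of truth values to the variables can make all 40 clauses true simultaneously.

The formula is UNSAT (unsatisfiable).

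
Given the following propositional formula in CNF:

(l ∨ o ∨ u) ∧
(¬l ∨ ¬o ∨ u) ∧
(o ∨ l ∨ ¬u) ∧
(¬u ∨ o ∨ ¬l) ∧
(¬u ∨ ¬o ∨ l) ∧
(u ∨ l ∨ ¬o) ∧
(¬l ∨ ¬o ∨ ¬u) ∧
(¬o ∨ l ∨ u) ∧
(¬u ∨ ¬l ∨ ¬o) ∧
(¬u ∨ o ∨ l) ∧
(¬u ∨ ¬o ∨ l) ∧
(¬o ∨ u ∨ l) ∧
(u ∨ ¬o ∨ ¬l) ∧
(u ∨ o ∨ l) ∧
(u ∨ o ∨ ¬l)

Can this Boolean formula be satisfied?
No

No, the formula is not satisfiable.

No assignment of truth values to the variables can make all 15 clauses true simultaneously.

The formula is UNSAT (unsatisfiable).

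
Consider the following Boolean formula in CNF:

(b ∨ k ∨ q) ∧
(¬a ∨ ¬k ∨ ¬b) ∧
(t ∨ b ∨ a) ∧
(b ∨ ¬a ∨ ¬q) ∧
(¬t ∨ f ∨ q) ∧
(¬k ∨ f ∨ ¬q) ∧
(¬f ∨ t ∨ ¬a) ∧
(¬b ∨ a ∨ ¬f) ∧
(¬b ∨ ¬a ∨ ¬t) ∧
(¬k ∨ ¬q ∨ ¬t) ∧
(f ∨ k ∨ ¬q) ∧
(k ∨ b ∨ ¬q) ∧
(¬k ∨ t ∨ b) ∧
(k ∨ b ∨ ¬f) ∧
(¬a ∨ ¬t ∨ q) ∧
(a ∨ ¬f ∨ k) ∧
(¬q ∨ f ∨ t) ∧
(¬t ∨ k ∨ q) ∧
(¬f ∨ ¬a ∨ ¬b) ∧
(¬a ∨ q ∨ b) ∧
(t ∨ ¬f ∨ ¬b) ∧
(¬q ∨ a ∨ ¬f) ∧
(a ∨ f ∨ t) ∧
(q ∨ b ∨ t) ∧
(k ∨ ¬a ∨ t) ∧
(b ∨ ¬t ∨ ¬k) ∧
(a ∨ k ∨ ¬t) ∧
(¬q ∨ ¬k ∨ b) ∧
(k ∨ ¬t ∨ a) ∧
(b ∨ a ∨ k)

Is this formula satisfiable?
No

No, the formula is not satisfiable.

No assignment of truth values to the variables can make all 30 clauses true simultaneously.

The formula is UNSAT (unsatisfiable).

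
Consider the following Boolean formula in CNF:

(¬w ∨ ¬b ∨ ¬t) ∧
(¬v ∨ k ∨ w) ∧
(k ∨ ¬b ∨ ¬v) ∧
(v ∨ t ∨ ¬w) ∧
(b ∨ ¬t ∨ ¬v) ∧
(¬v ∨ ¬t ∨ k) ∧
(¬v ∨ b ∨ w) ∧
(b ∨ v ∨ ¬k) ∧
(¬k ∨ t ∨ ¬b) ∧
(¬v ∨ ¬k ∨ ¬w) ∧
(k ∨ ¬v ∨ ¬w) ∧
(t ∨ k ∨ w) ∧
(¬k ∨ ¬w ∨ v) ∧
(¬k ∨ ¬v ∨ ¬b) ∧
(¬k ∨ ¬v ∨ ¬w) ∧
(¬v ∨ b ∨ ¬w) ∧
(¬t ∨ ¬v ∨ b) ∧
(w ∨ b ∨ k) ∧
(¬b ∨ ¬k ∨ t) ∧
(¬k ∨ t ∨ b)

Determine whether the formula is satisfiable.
Yes

Yes, the formula is satisfiable.

One satisfying assignment is: w=False, v=False, t=True, b=True, k=False

Verification: With this assignment, all 20 clauses evaluate to true.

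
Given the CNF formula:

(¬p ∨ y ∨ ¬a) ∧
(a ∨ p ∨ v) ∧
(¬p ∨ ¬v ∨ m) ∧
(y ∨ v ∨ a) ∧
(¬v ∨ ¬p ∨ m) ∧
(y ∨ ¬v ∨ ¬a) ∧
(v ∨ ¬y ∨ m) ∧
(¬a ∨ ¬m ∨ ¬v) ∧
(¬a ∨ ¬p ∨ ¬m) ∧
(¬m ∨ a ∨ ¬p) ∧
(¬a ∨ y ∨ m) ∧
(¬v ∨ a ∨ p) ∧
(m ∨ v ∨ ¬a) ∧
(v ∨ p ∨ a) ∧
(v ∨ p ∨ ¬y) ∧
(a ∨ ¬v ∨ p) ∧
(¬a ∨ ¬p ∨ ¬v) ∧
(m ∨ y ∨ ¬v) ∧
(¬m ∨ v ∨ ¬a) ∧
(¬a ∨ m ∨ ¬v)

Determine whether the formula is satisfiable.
No

No, the formula is not satisfiable.

No assignment of truth values to the variables can make all 20 clauses true simultaneously.

The formula is UNSAT (unsatisfiable).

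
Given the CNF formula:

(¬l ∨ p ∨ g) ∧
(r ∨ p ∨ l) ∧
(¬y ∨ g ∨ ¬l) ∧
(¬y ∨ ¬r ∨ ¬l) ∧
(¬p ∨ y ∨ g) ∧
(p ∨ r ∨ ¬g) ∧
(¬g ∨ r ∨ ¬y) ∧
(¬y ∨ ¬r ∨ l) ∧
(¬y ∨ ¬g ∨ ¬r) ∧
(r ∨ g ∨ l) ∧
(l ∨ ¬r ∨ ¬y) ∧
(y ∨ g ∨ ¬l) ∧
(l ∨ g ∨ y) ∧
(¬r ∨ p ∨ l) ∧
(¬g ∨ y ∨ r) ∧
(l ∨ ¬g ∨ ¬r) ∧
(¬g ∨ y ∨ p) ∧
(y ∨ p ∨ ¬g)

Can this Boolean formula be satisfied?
Yes

Yes, the formula is satisfiable.

One satisfying assignment is: g=True, l=True, r=True, p=True, y=False

Verification: With this assignment, all 18 clauses evaluate to true.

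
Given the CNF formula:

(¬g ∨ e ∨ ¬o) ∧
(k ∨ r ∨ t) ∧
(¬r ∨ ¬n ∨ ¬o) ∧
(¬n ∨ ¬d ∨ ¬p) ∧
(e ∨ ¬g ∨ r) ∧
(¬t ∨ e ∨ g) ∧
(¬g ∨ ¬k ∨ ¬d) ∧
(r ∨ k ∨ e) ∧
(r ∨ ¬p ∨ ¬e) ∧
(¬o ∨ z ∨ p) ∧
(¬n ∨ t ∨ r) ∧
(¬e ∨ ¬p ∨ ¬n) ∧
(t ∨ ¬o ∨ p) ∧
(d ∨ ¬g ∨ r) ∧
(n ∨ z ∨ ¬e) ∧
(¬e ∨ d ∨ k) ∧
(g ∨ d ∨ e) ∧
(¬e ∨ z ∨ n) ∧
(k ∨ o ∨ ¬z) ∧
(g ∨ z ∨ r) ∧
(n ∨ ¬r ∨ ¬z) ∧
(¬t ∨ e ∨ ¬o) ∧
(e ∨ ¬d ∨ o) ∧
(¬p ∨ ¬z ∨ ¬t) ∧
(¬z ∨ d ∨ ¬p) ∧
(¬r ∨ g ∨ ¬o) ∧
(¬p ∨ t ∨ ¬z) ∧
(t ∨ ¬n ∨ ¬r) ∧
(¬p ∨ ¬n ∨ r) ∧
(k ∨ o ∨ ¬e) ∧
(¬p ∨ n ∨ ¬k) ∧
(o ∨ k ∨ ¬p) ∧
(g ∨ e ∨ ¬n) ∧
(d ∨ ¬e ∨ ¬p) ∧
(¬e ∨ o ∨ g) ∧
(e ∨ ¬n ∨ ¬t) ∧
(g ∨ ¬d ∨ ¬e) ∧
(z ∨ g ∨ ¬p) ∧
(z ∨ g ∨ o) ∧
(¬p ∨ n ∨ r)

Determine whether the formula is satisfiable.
Yes

Yes, the formula is satisfiable.

One satisfying assignment is: e=False, r=True, n=False, o=False, k=False, t=False, g=True, d=False, z=False, p=False

Verification: With this assignment, all 40 clauses evaluate to true.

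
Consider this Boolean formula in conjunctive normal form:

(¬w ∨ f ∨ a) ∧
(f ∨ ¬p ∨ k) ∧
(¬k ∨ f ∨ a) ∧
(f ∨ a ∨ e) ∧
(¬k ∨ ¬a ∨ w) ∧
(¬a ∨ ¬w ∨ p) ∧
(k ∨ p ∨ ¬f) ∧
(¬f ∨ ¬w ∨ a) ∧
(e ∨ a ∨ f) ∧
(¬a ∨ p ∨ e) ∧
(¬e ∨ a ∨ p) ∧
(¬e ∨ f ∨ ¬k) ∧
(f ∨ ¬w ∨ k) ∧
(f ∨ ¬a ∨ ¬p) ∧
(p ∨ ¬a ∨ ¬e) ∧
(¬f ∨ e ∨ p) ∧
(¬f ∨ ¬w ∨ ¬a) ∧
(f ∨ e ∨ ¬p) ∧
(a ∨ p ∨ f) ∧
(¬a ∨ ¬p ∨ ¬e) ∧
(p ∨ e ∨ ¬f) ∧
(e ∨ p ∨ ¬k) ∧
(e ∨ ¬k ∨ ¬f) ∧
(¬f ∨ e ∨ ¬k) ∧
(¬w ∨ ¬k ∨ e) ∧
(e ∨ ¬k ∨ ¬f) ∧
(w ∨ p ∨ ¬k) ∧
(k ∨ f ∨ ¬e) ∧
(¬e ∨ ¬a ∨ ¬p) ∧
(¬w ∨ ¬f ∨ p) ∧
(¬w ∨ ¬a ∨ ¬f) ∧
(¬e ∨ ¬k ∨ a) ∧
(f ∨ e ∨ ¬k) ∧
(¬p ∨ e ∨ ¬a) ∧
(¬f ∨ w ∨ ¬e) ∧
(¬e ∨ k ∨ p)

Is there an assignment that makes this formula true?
Yes

Yes, the formula is satisfiable.

One satisfying assignment is: a=False, p=True, k=False, f=True, w=False, e=False

Verification: With this assignment, all 36 clauses evaluate to true.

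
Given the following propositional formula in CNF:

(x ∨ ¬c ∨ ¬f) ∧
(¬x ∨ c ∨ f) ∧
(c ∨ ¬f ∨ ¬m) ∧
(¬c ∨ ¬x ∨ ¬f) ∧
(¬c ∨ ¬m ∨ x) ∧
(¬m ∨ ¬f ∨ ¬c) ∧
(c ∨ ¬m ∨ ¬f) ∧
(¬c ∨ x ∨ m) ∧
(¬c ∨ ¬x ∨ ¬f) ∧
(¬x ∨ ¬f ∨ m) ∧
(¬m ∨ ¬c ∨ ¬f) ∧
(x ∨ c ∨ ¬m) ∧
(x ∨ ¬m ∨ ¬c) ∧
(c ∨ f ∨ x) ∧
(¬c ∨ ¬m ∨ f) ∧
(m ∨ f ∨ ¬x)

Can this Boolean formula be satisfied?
Yes

Yes, the formula is satisfiable.

One satisfying assignment is: x=False, f=True, c=False, m=False

Verification: With this assignment, all 16 clauses evaluate to true.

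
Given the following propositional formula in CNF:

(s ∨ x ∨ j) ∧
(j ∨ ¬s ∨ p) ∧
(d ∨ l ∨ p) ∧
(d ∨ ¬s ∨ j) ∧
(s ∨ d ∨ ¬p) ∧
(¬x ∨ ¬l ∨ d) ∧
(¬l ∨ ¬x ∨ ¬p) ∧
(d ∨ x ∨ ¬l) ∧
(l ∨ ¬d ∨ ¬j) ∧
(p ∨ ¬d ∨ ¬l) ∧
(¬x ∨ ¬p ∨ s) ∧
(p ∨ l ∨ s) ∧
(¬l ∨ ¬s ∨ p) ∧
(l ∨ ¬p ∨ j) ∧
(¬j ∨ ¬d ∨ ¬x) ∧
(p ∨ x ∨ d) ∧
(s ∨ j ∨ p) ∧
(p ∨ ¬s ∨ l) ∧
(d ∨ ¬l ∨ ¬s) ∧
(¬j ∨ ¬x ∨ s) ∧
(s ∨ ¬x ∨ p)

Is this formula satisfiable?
Yes

Yes, the formula is satisfiable.

One satisfying assignment is: l=False, j=True, s=True, x=False, p=True, d=False

Verification: With this assignment, all 21 clauses evaluate to true.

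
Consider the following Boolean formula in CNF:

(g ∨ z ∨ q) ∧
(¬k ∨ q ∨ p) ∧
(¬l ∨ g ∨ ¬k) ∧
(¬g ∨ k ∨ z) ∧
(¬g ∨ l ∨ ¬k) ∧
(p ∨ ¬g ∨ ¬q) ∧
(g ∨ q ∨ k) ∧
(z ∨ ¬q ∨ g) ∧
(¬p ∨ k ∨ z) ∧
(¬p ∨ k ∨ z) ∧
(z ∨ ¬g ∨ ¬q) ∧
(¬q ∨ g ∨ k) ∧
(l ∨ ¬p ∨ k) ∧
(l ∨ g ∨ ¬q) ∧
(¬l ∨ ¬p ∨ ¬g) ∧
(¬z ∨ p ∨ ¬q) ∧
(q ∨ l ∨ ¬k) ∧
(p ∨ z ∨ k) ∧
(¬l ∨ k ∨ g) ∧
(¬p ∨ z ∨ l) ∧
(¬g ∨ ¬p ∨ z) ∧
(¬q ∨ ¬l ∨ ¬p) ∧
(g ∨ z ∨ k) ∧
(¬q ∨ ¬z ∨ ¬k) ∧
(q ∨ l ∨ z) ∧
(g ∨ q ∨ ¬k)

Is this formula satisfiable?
Yes

Yes, the formula is satisfiable.

One satisfying assignment is: g=True, k=False, p=False, q=False, l=False, z=True

Verification: With this assignment, all 26 clauses evaluate to true.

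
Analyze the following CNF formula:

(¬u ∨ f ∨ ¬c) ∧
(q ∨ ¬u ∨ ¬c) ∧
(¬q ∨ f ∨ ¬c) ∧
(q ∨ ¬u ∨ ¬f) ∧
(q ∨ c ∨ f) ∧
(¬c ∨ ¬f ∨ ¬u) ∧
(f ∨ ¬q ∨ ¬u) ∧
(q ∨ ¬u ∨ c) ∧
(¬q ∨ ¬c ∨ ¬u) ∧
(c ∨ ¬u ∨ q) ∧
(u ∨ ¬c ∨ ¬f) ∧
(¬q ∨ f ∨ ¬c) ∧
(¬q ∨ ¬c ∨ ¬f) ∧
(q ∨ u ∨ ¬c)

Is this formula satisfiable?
Yes

Yes, the formula is satisfiable.

One satisfying assignment is: c=False, u=False, q=False, f=True

Verification: With this assignment, all 14 clauses evaluate to true.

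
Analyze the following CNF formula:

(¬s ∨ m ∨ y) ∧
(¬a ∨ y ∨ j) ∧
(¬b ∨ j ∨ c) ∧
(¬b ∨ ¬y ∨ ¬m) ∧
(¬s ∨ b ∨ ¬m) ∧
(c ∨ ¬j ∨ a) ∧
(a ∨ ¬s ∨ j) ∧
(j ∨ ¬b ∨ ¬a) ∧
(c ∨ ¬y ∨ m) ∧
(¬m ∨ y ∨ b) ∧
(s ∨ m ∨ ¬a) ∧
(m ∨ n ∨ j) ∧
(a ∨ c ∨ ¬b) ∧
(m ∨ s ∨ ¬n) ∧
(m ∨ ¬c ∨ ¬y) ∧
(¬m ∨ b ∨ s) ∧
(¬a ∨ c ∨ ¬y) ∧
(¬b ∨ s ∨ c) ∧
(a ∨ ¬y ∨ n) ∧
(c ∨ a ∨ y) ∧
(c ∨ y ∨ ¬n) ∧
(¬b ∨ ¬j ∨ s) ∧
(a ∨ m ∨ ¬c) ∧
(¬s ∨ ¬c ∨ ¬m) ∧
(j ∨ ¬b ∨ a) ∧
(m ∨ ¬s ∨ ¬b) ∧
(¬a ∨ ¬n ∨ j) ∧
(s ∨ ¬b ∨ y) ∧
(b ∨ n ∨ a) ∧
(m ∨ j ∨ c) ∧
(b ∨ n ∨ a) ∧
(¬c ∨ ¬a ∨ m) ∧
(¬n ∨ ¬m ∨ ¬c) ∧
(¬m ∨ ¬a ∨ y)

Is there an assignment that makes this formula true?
No

No, the formula is not satisfiable.

No assignment of truth values to the variables can make all 34 clauses true simultaneously.

The formula is UNSAT (unsatisfiable).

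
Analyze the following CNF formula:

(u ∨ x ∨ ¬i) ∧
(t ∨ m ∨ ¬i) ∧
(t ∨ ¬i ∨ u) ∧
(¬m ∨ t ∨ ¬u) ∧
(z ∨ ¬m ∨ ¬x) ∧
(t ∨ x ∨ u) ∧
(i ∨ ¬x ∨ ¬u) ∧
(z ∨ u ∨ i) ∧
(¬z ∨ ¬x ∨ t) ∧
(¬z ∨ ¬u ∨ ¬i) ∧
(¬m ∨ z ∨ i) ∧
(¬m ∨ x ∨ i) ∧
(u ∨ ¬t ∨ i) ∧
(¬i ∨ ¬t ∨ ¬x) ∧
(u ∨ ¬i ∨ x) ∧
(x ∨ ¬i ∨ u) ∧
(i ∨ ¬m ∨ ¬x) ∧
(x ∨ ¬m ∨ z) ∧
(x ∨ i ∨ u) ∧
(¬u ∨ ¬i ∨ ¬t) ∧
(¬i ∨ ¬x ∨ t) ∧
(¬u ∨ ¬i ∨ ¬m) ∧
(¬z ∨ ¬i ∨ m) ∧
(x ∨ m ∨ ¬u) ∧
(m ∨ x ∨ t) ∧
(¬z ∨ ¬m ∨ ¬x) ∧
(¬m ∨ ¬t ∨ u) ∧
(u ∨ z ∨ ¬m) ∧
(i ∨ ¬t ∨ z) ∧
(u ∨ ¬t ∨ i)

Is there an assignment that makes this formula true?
No

No, the formula is not satisfiable.

No assignment of truth values to the variables can make all 30 clauses true simultaneously.

The formula is UNSAT (unsatisfiable).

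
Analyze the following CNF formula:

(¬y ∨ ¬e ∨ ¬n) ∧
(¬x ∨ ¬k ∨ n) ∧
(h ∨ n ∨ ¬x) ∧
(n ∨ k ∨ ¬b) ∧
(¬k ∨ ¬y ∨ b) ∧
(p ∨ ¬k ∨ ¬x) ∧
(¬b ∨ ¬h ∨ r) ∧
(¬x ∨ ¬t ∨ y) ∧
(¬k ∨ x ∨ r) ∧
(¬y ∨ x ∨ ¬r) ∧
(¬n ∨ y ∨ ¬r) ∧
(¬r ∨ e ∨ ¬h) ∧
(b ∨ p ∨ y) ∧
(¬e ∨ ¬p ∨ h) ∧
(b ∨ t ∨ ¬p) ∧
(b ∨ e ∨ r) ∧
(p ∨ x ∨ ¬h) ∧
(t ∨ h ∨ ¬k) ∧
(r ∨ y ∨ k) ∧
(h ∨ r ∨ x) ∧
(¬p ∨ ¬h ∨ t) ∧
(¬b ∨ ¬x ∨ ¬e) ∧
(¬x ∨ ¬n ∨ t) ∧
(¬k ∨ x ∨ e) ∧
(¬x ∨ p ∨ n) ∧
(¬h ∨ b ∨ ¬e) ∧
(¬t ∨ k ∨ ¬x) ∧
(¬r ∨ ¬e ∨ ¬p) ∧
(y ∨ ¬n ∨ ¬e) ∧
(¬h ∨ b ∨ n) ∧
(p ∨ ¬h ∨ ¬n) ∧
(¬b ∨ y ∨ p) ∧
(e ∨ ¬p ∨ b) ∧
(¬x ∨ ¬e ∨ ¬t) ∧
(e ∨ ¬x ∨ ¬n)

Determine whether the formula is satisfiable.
No

No, the formula is not satisfiable.

No assignment of truth values to the variables can make all 35 clauses true simultaneously.

The formula is UNSAT (unsatisfiable).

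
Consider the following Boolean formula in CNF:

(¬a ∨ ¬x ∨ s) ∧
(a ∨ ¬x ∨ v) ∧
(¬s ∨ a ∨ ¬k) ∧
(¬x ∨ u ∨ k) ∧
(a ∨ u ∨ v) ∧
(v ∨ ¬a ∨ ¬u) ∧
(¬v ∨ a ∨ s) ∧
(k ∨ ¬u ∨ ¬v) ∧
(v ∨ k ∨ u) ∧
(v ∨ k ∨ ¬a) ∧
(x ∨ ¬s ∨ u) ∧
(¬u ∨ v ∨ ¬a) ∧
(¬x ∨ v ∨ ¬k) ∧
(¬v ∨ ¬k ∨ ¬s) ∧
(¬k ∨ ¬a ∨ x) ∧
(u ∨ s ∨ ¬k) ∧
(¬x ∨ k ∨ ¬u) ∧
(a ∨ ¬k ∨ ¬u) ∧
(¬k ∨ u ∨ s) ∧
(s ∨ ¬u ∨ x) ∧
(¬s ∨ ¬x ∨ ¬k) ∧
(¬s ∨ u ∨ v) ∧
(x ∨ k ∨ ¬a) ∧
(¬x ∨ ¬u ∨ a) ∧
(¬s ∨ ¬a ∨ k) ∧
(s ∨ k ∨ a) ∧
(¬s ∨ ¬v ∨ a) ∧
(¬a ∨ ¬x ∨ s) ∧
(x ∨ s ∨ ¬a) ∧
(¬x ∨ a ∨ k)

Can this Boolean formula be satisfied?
Yes

Yes, the formula is satisfiable.

One satisfying assignment is: a=False, k=False, x=False, s=True, u=True, v=False

Verification: With this assignment, all 30 clauses evaluate to true.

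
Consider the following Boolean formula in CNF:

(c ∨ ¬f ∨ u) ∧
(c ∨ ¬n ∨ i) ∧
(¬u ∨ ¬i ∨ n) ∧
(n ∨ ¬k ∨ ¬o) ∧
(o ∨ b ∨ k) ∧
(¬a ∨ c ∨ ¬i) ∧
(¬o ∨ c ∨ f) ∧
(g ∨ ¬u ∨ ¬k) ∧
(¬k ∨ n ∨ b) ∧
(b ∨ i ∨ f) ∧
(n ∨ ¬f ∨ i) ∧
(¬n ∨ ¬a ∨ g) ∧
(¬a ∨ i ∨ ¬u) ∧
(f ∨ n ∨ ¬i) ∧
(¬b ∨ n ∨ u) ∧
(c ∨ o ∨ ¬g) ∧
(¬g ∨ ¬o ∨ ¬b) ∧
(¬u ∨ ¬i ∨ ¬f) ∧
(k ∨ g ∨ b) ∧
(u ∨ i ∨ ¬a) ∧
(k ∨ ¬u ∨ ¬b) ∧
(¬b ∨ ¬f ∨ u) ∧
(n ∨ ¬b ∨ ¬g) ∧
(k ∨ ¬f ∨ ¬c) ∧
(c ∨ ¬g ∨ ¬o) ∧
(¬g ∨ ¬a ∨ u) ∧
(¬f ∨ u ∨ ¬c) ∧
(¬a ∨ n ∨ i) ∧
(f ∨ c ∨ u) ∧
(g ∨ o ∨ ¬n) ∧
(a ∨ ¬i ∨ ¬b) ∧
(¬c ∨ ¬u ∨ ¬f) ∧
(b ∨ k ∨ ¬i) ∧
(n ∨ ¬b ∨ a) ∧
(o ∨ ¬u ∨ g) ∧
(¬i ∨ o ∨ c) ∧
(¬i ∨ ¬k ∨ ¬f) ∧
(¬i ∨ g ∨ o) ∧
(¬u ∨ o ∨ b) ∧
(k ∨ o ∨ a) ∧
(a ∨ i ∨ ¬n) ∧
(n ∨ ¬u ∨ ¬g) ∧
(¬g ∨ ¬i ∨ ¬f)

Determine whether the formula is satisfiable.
Yes

Yes, the formula is satisfiable.

One satisfying assignment is: o=True, b=False, f=False, c=True, i=True, k=True, u=False, g=False, n=True, a=False

Verification: With this assignment, all 43 clauses evaluate to true.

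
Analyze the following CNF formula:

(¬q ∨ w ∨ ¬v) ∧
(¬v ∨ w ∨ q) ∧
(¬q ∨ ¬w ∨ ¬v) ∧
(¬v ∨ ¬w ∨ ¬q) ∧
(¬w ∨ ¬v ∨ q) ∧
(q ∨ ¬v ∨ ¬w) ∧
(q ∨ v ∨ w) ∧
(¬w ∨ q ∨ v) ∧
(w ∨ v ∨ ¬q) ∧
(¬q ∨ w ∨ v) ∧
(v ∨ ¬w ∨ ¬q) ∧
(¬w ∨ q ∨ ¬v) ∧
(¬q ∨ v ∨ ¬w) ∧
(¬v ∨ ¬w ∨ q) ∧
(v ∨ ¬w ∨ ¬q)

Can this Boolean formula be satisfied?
No

No, the formula is not satisfiable.

No assignment of truth values to the variables can make all 15 clauses true simultaneously.

The formula is UNSAT (unsatisfiable).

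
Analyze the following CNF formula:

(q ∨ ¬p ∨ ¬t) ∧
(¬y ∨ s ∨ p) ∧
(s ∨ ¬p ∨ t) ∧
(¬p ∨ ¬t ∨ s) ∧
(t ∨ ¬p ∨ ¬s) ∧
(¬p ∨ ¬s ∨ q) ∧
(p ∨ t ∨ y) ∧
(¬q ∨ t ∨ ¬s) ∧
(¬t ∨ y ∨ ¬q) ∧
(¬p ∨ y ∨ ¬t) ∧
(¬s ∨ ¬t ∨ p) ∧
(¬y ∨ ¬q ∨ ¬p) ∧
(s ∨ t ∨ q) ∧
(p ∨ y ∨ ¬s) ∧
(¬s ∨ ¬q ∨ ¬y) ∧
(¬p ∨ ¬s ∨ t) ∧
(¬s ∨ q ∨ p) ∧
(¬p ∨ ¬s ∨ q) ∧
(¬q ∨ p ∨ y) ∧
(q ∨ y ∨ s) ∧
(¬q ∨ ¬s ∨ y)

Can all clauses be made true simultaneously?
No

No, the formula is not satisfiable.

No assignment of truth values to the variables can make all 21 clauses true simultaneously.

The formula is UNSAT (unsatisfiable).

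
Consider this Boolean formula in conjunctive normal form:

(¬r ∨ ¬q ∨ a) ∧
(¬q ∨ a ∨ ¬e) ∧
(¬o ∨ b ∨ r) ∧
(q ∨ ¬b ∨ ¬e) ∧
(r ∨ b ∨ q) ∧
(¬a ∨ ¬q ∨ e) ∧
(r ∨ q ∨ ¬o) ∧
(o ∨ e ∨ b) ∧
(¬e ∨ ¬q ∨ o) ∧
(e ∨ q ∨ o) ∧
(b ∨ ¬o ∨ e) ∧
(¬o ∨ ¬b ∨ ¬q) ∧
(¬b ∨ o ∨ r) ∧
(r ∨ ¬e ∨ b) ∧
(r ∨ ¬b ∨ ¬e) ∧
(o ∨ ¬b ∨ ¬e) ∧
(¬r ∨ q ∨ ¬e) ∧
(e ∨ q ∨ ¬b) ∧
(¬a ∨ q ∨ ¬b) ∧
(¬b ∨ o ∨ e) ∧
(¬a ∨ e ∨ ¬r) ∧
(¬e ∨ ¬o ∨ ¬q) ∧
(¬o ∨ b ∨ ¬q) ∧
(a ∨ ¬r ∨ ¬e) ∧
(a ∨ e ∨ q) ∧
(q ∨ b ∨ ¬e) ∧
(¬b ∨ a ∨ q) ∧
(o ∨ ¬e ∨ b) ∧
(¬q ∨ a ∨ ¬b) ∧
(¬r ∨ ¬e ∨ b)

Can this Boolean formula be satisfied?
No

No, the formula is not satisfiable.

No assignment of truth values to the variables can make all 30 clauses true simultaneously.

The formula is UNSAT (unsatisfiable).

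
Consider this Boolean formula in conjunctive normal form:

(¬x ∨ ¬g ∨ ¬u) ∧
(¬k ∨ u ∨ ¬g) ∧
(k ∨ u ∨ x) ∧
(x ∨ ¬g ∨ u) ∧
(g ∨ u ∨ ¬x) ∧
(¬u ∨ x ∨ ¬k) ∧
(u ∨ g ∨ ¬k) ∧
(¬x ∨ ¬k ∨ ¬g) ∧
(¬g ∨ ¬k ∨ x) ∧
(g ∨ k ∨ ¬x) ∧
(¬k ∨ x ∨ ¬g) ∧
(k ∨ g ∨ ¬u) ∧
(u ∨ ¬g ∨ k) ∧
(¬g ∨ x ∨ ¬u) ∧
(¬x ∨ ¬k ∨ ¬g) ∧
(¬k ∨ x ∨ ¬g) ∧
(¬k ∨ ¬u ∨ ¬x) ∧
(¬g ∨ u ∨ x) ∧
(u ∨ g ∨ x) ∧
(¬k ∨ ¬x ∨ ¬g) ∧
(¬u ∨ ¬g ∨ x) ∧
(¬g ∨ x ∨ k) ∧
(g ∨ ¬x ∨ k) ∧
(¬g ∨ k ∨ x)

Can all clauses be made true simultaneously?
No

No, the formula is not satisfiable.

No assignment of truth values to the variables can make all 24 clauses true simultaneously.

The formula is UNSAT (unsatisfiable).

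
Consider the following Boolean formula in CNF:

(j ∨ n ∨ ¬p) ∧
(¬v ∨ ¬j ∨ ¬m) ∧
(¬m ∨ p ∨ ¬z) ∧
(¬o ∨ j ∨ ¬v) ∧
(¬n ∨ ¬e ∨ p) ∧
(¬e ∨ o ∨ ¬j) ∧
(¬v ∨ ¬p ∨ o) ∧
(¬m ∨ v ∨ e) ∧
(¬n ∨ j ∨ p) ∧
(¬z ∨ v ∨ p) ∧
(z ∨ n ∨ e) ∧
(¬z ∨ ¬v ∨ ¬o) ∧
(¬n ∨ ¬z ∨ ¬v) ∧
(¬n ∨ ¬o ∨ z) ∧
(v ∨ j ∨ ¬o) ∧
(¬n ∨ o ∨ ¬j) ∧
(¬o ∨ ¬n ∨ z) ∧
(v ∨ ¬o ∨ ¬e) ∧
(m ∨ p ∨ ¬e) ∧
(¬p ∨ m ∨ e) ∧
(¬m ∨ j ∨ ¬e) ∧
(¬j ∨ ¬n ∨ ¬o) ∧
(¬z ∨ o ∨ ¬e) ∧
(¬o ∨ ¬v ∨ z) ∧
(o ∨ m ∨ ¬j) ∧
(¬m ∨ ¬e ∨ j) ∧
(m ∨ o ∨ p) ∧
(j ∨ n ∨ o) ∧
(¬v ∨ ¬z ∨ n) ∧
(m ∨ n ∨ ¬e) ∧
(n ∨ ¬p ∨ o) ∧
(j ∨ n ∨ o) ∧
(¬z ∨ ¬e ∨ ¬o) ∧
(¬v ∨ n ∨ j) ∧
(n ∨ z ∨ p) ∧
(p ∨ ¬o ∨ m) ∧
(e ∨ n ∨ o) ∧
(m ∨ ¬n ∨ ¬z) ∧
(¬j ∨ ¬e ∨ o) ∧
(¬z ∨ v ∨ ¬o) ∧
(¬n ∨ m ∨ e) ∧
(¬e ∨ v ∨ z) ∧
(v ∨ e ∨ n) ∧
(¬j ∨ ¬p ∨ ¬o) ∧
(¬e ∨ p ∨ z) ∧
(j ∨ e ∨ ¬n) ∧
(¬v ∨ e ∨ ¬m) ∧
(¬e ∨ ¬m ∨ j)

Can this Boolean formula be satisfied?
No

No, the formula is not satisfiable.

No assignment of truth values to the variables can make all 48 clauses true simultaneously.

The formula is UNSAT (unsatisfiable).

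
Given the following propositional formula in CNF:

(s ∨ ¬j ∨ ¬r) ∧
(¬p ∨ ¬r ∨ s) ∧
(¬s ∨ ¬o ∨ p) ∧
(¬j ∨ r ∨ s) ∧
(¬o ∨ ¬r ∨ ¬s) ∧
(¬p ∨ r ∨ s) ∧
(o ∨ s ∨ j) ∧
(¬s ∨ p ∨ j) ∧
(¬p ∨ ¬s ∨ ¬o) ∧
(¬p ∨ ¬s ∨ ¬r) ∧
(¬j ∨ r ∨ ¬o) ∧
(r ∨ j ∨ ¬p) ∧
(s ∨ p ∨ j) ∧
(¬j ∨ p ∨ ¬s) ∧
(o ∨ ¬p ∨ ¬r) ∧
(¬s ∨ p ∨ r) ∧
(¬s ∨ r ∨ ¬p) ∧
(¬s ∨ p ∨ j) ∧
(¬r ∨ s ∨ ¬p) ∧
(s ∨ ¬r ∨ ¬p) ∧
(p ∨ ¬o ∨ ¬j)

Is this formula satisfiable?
No

No, the formula is not satisfiable.

No assignment of truth values to the variables can make all 21 clauses true simultaneously.

The formula is UNSAT (unsatisfiable).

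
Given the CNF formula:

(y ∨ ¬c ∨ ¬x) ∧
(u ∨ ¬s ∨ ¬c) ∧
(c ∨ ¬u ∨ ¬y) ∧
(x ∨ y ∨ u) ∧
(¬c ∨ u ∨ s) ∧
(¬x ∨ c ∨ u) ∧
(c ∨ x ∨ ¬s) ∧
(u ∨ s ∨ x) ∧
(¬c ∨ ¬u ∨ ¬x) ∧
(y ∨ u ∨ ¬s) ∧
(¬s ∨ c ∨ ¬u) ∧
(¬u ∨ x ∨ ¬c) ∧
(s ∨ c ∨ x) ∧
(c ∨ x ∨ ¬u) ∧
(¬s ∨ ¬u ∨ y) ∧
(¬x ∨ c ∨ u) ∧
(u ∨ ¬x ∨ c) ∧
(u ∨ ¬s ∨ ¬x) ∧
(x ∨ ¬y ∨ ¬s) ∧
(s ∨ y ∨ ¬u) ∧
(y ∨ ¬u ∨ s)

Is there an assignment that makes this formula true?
No

No, the formula is not satisfiable.

No assignment of truth values to the variables can make all 21 clauses true simultaneously.

The formula is UNSAT (unsatisfiable).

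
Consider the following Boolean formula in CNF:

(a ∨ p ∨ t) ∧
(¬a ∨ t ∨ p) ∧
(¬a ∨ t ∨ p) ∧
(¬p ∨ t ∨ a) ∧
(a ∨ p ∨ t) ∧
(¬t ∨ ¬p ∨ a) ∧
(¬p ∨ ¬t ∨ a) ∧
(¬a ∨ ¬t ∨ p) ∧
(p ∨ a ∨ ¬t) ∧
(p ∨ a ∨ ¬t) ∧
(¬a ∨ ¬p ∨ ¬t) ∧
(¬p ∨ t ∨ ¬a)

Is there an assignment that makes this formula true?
No

No, the formula is not satisfiable.

No assignment of truth values to the variables can make all 12 clauses true simultaneously.

The formula is UNSAT (unsatisfiable).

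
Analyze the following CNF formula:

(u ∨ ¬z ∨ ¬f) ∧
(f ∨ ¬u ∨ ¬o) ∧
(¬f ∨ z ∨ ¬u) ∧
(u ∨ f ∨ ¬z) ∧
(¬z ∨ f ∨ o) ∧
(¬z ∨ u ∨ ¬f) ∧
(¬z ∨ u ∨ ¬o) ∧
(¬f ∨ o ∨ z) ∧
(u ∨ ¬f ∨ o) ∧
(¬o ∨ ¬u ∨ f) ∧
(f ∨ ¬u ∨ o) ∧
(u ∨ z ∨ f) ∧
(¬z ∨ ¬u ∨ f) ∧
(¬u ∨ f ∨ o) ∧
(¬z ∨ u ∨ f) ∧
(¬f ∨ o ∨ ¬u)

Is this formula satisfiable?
Yes

Yes, the formula is satisfiable.

One satisfying assignment is: u=False, z=False, o=True, f=True

Verification: With this assignment, all 16 clauses evaluate to true.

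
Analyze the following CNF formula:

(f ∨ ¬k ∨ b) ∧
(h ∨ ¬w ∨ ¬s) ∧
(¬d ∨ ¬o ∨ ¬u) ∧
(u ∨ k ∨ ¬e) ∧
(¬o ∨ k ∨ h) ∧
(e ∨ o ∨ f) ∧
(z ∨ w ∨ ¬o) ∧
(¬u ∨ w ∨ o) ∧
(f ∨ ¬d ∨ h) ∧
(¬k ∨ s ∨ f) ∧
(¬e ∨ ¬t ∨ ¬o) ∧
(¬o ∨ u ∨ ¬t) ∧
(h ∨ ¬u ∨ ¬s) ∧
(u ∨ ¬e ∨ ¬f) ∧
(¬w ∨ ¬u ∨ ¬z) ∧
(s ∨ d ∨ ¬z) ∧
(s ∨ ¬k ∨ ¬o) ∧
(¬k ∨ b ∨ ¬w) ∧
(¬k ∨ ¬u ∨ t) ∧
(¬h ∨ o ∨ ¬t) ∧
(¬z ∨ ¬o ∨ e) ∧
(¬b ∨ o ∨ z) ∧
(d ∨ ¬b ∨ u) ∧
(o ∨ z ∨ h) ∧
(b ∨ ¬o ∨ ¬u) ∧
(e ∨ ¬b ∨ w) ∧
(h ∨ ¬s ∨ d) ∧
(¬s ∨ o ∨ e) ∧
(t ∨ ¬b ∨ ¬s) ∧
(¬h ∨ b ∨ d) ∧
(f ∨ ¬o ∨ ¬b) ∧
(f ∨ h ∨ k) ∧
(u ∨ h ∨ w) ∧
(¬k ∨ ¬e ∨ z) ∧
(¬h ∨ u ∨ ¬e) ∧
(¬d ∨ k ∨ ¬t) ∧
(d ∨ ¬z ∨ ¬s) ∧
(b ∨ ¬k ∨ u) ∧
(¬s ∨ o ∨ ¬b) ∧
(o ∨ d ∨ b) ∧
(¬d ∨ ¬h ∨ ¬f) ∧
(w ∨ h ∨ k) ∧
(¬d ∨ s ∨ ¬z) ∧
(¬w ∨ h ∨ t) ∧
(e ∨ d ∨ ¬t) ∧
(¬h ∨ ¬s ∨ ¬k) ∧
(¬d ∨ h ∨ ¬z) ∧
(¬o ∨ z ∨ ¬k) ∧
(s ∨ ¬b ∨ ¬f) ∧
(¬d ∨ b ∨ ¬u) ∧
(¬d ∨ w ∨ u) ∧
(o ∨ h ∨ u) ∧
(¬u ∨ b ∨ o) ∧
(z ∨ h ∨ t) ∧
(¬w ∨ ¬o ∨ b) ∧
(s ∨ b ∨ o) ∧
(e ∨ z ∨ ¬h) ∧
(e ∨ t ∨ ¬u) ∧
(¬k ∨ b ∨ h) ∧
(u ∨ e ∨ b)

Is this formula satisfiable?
No

No, the formula is not satisfiable.

No assignment of truth values to the variables can make all 60 clauses true simultaneously.

The formula is UNSAT (unsatisfiable).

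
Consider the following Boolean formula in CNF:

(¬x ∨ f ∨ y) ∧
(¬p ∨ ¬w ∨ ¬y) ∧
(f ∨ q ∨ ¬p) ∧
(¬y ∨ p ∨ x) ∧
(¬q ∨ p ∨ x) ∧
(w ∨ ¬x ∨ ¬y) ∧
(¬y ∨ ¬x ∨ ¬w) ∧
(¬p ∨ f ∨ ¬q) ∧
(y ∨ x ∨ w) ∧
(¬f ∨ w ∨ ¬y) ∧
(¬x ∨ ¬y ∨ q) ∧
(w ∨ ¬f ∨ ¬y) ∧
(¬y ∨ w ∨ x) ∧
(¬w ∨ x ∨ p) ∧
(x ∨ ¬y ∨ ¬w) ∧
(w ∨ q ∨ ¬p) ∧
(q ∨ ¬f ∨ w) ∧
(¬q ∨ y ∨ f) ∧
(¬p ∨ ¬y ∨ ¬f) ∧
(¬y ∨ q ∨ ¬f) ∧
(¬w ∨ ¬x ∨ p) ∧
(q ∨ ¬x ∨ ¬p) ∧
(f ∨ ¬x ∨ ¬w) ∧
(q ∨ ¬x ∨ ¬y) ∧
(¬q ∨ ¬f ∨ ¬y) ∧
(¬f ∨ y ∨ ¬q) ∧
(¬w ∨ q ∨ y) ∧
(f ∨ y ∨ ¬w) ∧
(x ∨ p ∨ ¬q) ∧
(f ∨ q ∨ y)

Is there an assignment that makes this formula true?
No

No, the formula is not satisfiable.

No assignment of truth values to the variables can make all 30 clauses true simultaneously.

The formula is UNSAT (unsatisfiable).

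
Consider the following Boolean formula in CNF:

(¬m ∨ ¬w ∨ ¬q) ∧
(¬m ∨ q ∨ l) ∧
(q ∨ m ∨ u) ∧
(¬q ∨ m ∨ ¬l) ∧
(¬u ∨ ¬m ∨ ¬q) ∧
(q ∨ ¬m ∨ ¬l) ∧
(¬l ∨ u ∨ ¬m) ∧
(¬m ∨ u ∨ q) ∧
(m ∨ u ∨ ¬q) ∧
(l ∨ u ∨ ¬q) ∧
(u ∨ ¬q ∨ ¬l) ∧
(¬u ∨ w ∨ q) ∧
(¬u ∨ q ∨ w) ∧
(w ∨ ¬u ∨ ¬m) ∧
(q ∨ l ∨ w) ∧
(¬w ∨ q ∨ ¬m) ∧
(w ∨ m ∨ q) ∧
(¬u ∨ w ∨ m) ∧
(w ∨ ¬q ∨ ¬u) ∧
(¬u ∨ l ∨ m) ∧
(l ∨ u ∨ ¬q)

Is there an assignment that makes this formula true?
Yes

Yes, the formula is satisfiable.

One satisfying assignment is: w=True, q=False, u=True, m=False, l=True

Verification: With this assignment, all 21 clauses evaluate to true.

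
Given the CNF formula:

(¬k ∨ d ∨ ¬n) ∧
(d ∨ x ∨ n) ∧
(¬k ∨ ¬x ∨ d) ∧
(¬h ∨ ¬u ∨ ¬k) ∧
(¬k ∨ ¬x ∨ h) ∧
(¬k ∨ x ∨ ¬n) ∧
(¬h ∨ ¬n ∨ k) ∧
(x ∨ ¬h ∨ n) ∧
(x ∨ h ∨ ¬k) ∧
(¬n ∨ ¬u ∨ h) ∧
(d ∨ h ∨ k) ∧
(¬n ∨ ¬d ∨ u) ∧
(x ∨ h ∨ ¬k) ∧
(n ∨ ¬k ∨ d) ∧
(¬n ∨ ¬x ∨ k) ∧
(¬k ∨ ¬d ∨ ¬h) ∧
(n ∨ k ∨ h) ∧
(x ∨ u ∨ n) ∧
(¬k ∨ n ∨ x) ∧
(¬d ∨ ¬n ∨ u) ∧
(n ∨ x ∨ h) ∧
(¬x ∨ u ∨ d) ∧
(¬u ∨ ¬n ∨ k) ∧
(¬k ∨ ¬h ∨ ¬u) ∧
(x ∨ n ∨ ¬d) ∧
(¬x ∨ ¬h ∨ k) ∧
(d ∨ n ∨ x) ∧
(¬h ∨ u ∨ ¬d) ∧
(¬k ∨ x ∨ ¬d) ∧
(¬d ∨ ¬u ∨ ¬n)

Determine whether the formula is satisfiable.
No

No, the formula is not satisfiable.

No assignment of truth values to the variables can make all 30 clauses true simultaneously.

The formula is UNSAT (unsatisfiable).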